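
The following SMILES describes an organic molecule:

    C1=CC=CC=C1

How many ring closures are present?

In SMILES, each pair of matching ring-closure digits denotes one ring-closing bond; the number of such bonds equals the number of independent rings.
Ring-closure bonds here: 1.

1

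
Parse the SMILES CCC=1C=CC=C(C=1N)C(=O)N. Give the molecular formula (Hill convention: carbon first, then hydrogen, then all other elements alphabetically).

Walk through each heavy atom and fill implicit hydrogens from standard valence (C 4, N 3, O 2, S 2, halogen 1):
  atom 1: C, bond orders sum to 1 (valence 4) → 3 H
  atom 2: C, bond orders sum to 2 (valence 4) → 2 H
  atom 3: C, bond orders sum to 4 (valence 4) → 0 H
  atom 4: C, bond orders sum to 3 (valence 4) → 1 H
  atom 5: C, bond orders sum to 3 (valence 4) → 1 H
  atom 6: C, bond orders sum to 3 (valence 4) → 1 H
  atom 7: C, bond orders sum to 4 (valence 4) → 0 H
  atom 8: C, bond orders sum to 4 (valence 4) → 0 H
  atom 9: N, bond orders sum to 1 (valence 3) → 2 H
  atom 10: C, bond orders sum to 4 (valence 4) → 0 H
  atom 11: O, bond orders sum to 2 (valence 2) → 0 H
  atom 12: N, bond orders sum to 1 (valence 3) → 2 H
Totals → C:9, H:12, N:2, O:1.

C9H12N2O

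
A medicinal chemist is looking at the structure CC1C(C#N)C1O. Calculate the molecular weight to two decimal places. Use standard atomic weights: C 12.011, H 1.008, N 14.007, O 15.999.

First, the molecular formula is C5H7NO (counting implicit H from valence).
  C: 5 × 12.011 = 60.055
  H: 7 × 1.008 = 7.056
  N: 1 × 14.007 = 14.007
  O: 1 × 15.999 = 15.999
Sum: 5×12.011 + 7×1.008 + 1×14.007 + 1×15.999 = 97.117 → 97.12 g/mol.

97.12 g/mol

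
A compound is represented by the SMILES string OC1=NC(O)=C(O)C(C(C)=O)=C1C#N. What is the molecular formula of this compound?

C8H6N2O4

Walk through each heavy atom and fill implicit hydrogens from standard valence (C 4, N 3, O 2, S 2, halogen 1):
  atom 1: O, bond orders sum to 1 (valence 2) → 1 H
  atom 2: C, bond orders sum to 4 (valence 4) → 0 H
  atom 3: N, bond orders sum to 3 (valence 3) → 0 H
  atom 4: C, bond orders sum to 4 (valence 4) → 0 H
  atom 5: O, bond orders sum to 1 (valence 2) → 1 H
  atom 6: C, bond orders sum to 4 (valence 4) → 0 H
  atom 7: O, bond orders sum to 1 (valence 2) → 1 H
  atom 8: C, bond orders sum to 4 (valence 4) → 0 H
  atom 9: C, bond orders sum to 4 (valence 4) → 0 H
  atom 10: C, bond orders sum to 1 (valence 4) → 3 H
  atom 11: O, bond orders sum to 2 (valence 2) → 0 H
  atom 12: C, bond orders sum to 4 (valence 4) → 0 H
  atom 13: C, bond orders sum to 4 (valence 4) → 0 H
  atom 14: N, bond orders sum to 3 (valence 3) → 0 H
Totals → C:8, H:6, N:2, O:4.
In Hill order: C8H6N2O4.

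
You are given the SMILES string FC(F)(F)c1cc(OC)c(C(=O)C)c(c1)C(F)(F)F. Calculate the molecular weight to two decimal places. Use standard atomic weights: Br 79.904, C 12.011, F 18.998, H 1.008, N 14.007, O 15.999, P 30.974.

286.17 g/mol

First, the molecular formula is C11H8F6O2 (counting implicit H from valence).
  C: 11 × 12.011 = 132.121
  F: 6 × 18.998 = 113.988
  H: 8 × 1.008 = 8.064
  O: 2 × 15.999 = 31.998
Sum: 11×12.011 + 6×18.998 + 8×1.008 + 2×15.999 = 286.171 → 286.17 g/mol.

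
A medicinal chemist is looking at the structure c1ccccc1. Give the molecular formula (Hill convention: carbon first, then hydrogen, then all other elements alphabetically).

Walk through each heavy atom and fill implicit hydrogens from standard valence (C 4, N 3, O 2, S 2, halogen 1); for lowercase aromatic atoms, an aromatic c carries 1 H when it has two neighbours and 0 H with three, and aromatic n carries 0 H:
  atom 1: aromatic c, 2 neighbours → 1 H
  atom 2: aromatic c, 2 neighbours → 1 H
  atom 3: aromatic c, 2 neighbours → 1 H
  atom 4: aromatic c, 2 neighbours → 1 H
  atom 5: aromatic c, 2 neighbours → 1 H
  atom 6: aromatic c, 2 neighbours → 1 H
Totals → C:6, H:6.

C6H6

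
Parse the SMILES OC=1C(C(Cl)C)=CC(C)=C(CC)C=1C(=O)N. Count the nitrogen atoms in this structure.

Scan the SMILES for N atoms (remember two-letter symbols like Cl and Br are single atoms).
Nitrogen count: 1.

1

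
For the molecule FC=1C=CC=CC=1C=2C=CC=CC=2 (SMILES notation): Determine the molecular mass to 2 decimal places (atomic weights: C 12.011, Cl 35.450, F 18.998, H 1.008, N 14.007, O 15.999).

172.20 g/mol

First, the molecular formula is C12H9F (counting implicit H from valence).
  C: 12 × 12.011 = 144.132
  F: 1 × 18.998 = 18.998
  H: 9 × 1.008 = 9.072
Sum: 12×12.011 + 1×18.998 + 9×1.008 = 172.202 → 172.20 g/mol.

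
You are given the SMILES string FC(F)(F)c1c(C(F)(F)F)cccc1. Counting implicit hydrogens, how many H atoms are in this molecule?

4

Walk through each heavy atom and fill implicit hydrogens from standard valence (C 4, N 3, O 2, S 2, halogen 1); for lowercase aromatic atoms, an aromatic c carries 1 H when it has two neighbours and 0 H with three, and aromatic n carries 0 H:
  atom 1: F (halogen, monovalent) → 0 H
  atom 2: C, bond orders sum to 4 (valence 4) → 0 H
  atom 3: F (halogen, monovalent) → 0 H
  atom 4: F (halogen, monovalent) → 0 H
  atom 5: aromatic c, 3 neighbours → 0 H
  atom 6: aromatic c, 3 neighbours → 0 H
  atom 7: C, bond orders sum to 4 (valence 4) → 0 H
  atom 8: F (halogen, monovalent) → 0 H
  atom 9: F (halogen, monovalent) → 0 H
  atom 10: F (halogen, monovalent) → 0 H
  atom 11: aromatic c, 2 neighbours → 1 H
  atom 12: aromatic c, 2 neighbours → 1 H
  atom 13: aromatic c, 2 neighbours → 1 H
  atom 14: aromatic c, 2 neighbours → 1 H
Total hydrogens: 4.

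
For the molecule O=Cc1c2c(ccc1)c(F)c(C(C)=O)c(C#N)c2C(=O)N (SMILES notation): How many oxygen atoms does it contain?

3

Scan the SMILES for O atoms (remember two-letter symbols like Cl and Br are single atoms).
Oxygen count: 3.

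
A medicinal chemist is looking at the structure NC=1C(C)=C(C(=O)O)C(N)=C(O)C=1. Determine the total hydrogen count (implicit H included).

10

Walk through each heavy atom and fill implicit hydrogens from standard valence (C 4, N 3, O 2, S 2, halogen 1):
  atom 1: N, bond orders sum to 1 (valence 3) → 2 H
  atom 2: C, bond orders sum to 4 (valence 4) → 0 H
  atom 3: C, bond orders sum to 4 (valence 4) → 0 H
  atom 4: C, bond orders sum to 1 (valence 4) → 3 H
  atom 5: C, bond orders sum to 4 (valence 4) → 0 H
  atom 6: C, bond orders sum to 4 (valence 4) → 0 H
  atom 7: O, bond orders sum to 2 (valence 2) → 0 H
  atom 8: O, bond orders sum to 1 (valence 2) → 1 H
  atom 9: C, bond orders sum to 4 (valence 4) → 0 H
  atom 10: N, bond orders sum to 1 (valence 3) → 2 H
  atom 11: C, bond orders sum to 4 (valence 4) → 0 H
  atom 12: O, bond orders sum to 1 (valence 2) → 1 H
  atom 13: C, bond orders sum to 3 (valence 4) → 1 H
Total hydrogens: 10.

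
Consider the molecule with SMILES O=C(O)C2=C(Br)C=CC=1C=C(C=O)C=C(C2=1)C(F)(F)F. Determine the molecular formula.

Walk through each heavy atom and fill implicit hydrogens from standard valence (C 4, N 3, O 2, S 2, halogen 1):
  atom 1: O, bond orders sum to 2 (valence 2) → 0 H
  atom 2: C, bond orders sum to 4 (valence 4) → 0 H
  atom 3: O, bond orders sum to 1 (valence 2) → 1 H
  atom 4: C, bond orders sum to 4 (valence 4) → 0 H
  atom 5: C, bond orders sum to 4 (valence 4) → 0 H
  atom 6: Br (halogen, monovalent) → 0 H
  atom 7: C, bond orders sum to 3 (valence 4) → 1 H
  atom 8: C, bond orders sum to 3 (valence 4) → 1 H
  atom 9: C, bond orders sum to 4 (valence 4) → 0 H
  atom 10: C, bond orders sum to 3 (valence 4) → 1 H
  atom 11: C, bond orders sum to 4 (valence 4) → 0 H
  atom 12: C, bond orders sum to 3 (valence 4) → 1 H
  atom 13: O, bond orders sum to 2 (valence 2) → 0 H
  atom 14: C, bond orders sum to 3 (valence 4) → 1 H
  atom 15: C, bond orders sum to 4 (valence 4) → 0 H
  atom 16: C, bond orders sum to 4 (valence 4) → 0 H
  atom 17: C, bond orders sum to 4 (valence 4) → 0 H
  atom 18: F (halogen, monovalent) → 0 H
  atom 19: F (halogen, monovalent) → 0 H
  atom 20: F (halogen, monovalent) → 0 H
Totals → C:13, H:6, Br:1, F:3, O:3.
In Hill order: C13H6BrF3O3.

C13H6BrF3O3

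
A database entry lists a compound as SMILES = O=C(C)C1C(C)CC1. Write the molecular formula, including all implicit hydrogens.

Walk through each heavy atom and fill implicit hydrogens from standard valence (C 4, N 3, O 2, S 2, halogen 1):
  atom 1: O, bond orders sum to 2 (valence 2) → 0 H
  atom 2: C, bond orders sum to 4 (valence 4) → 0 H
  atom 3: C, bond orders sum to 1 (valence 4) → 3 H
  atom 4: C, bond orders sum to 3 (valence 4) → 1 H
  atom 5: C, bond orders sum to 3 (valence 4) → 1 H
  atom 6: C, bond orders sum to 1 (valence 4) → 3 H
  atom 7: C, bond orders sum to 2 (valence 4) → 2 H
  atom 8: C, bond orders sum to 2 (valence 4) → 2 H
Totals → C:7, H:12, O:1.
In Hill order: C7H12O.

C7H12O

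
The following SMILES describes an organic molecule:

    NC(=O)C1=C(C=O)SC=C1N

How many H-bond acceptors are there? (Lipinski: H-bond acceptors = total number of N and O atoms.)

4

N atoms: 2; O atoms: 2.
Lipinski HBA = 2 + 2 = 4.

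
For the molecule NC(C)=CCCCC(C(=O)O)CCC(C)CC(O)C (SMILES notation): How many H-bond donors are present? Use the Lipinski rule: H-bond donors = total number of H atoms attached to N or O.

Donors: find every N or O and count the H atoms it carries.
  atom 1 (N): bond orders sum to 1 → 2 H
  atom 10 (O): bond orders sum to 2 → 0 H
  atom 11 (O): bond orders sum to 1 → 1 H
  atom 18 (O): bond orders sum to 1 → 1 H
Lipinski HBD = 4.

4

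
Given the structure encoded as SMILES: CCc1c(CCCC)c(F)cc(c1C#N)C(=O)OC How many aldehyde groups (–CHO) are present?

0

Scan the SMILES for the aldehyde motif — none present.
Groups that are present: 1 ester, 1 nitrile.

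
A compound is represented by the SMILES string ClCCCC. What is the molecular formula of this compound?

Walk through each heavy atom and fill implicit hydrogens from standard valence (C 4, N 3, O 2, S 2, halogen 1):
  atom 1: Cl (halogen, monovalent) → 0 H
  atom 2: C, bond orders sum to 2 (valence 4) → 2 H
  atom 3: C, bond orders sum to 2 (valence 4) → 2 H
  atom 4: C, bond orders sum to 2 (valence 4) → 2 H
  atom 5: C, bond orders sum to 1 (valence 4) → 3 H
Totals → C:4, H:9, Cl:1.

C4H9Cl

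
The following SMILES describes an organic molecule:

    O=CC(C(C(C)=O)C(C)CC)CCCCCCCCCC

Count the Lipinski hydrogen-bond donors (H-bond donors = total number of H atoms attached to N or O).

Donors: find every N or O and count the H atoms it carries.
  atom 1 (O): bond orders sum to 2 → 0 H
  atom 7 (O): bond orders sum to 2 → 0 H
Lipinski HBD = 0.

0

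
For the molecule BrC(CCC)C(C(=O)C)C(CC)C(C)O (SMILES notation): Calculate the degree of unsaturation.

1

Molecular formula: C12H23BrO2.
DoU = (2C + 2 + N − H − X) / 2, where X is the halogen count and O/S are ignored.
    = (2·12 + 2 + 0 − 23 − 1) / 2 = 2 / 2 = 1.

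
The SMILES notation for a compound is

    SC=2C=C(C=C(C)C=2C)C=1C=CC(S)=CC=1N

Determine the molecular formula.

Walk through each heavy atom and fill implicit hydrogens from standard valence (C 4, N 3, O 2, S 2, halogen 1):
  atom 1: S, bond orders sum to 1 (valence 2) → 1 H
  atom 2: C, bond orders sum to 4 (valence 4) → 0 H
  atom 3: C, bond orders sum to 3 (valence 4) → 1 H
  atom 4: C, bond orders sum to 4 (valence 4) → 0 H
  atom 5: C, bond orders sum to 3 (valence 4) → 1 H
  atom 6: C, bond orders sum to 4 (valence 4) → 0 H
  atom 7: C, bond orders sum to 1 (valence 4) → 3 H
  atom 8: C, bond orders sum to 4 (valence 4) → 0 H
  atom 9: C, bond orders sum to 1 (valence 4) → 3 H
  atom 10: C, bond orders sum to 4 (valence 4) → 0 H
  atom 11: C, bond orders sum to 3 (valence 4) → 1 H
  atom 12: C, bond orders sum to 3 (valence 4) → 1 H
  atom 13: C, bond orders sum to 4 (valence 4) → 0 H
  atom 14: S, bond orders sum to 1 (valence 2) → 1 H
  atom 15: C, bond orders sum to 3 (valence 4) → 1 H
  atom 16: C, bond orders sum to 4 (valence 4) → 0 H
  atom 17: N, bond orders sum to 1 (valence 3) → 2 H
Totals → C:14, H:15, N:1, S:2.
In Hill order: C14H15NS2.

C14H15NS2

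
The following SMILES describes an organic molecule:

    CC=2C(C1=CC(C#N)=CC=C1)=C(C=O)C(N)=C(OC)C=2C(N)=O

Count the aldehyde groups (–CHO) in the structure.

1

The aldehyde motif appears at heavy-atom position 13 in the SMILES.
Other groups present: 1 amide, 1 ether, 1 nitrile, 1 primary amine.
Aldehyde count: 1.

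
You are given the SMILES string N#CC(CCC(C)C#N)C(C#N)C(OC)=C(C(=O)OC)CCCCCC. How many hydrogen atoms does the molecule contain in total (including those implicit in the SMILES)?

Walk through each heavy atom and fill implicit hydrogens from standard valence (C 4, N 3, O 2, S 2, halogen 1):
  atom 1: N, bond orders sum to 3 (valence 3) → 0 H
  atom 2: C, bond orders sum to 4 (valence 4) → 0 H
  atom 3: C, bond orders sum to 3 (valence 4) → 1 H
  atom 4: C, bond orders sum to 2 (valence 4) → 2 H
  atom 5: C, bond orders sum to 2 (valence 4) → 2 H
  atom 6: C, bond orders sum to 3 (valence 4) → 1 H
  atom 7: C, bond orders sum to 1 (valence 4) → 3 H
  atom 8: C, bond orders sum to 4 (valence 4) → 0 H
  atom 9: N, bond orders sum to 3 (valence 3) → 0 H
  atom 10: C, bond orders sum to 3 (valence 4) → 1 H
  atom 11: C, bond orders sum to 4 (valence 4) → 0 H
  atom 12: N, bond orders sum to 3 (valence 3) → 0 H
  atom 13: C, bond orders sum to 4 (valence 4) → 0 H
  atom 14: O, bond orders sum to 2 (valence 2) → 0 H
  atom 15: C, bond orders sum to 1 (valence 4) → 3 H
  atom 16: C, bond orders sum to 4 (valence 4) → 0 H
  atom 17: C, bond orders sum to 4 (valence 4) → 0 H
  atom 18: O, bond orders sum to 2 (valence 2) → 0 H
  atom 19: O, bond orders sum to 2 (valence 2) → 0 H
  atom 20: C, bond orders sum to 1 (valence 4) → 3 H
  atom 21: C, bond orders sum to 2 (valence 4) → 2 H
  atom 22: C, bond orders sum to 2 (valence 4) → 2 H
  atom 23: C, bond orders sum to 2 (valence 4) → 2 H
  atom 24: C, bond orders sum to 2 (valence 4) → 2 H
  atom 25: C, bond orders sum to 2 (valence 4) → 2 H
  atom 26: C, bond orders sum to 1 (valence 4) → 3 H
Total hydrogens: 29.

29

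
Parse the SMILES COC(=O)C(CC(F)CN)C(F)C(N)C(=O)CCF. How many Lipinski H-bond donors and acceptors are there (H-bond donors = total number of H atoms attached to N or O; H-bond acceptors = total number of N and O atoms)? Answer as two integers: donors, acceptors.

4, 5

Donors: find every N or O and count the H atoms it carries.
  atom 2 (O): bond orders sum to 2 → 0 H
  atom 4 (O): bond orders sum to 2 → 0 H
  atom 10 (N): bond orders sum to 1 → 2 H
  atom 14 (N): bond orders sum to 1 → 2 H
  atom 16 (O): bond orders sum to 2 → 0 H
Lipinski HBD = 4.
Acceptors: N atoms = 2, O atoms = 3 → HBA = 5.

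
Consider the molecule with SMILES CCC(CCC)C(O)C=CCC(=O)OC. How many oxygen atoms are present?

Scan the SMILES for O atoms (remember two-letter symbols like Cl and Br are single atoms).
Oxygen count: 3.

3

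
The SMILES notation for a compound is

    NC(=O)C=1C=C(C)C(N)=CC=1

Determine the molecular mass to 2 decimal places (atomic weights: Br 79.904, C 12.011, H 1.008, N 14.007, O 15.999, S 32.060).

150.18 g/mol

First, the molecular formula is C8H10N2O (counting implicit H from valence).
  C: 8 × 12.011 = 96.088
  H: 10 × 1.008 = 10.080
  N: 2 × 14.007 = 28.014
  O: 1 × 15.999 = 15.999
Sum: 8×12.011 + 10×1.008 + 2×14.007 + 1×15.999 = 150.181 → 150.18 g/mol.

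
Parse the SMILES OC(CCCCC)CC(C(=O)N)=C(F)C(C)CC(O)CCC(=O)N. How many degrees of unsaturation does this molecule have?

Degree of unsaturation = (number of rings) + (number of π bonds).
Ring closures in the SMILES: 0.
π bonds: 3 double bonds (each 1 DoU) → 3 DoU from unsaturation.
Total DoU = 0 + 3 = 3.

3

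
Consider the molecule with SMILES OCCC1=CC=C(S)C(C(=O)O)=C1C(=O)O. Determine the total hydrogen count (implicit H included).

Walk through each heavy atom and fill implicit hydrogens from standard valence (C 4, N 3, O 2, S 2, halogen 1):
  atom 1: O, bond orders sum to 1 (valence 2) → 1 H
  atom 2: C, bond orders sum to 2 (valence 4) → 2 H
  atom 3: C, bond orders sum to 2 (valence 4) → 2 H
  atom 4: C, bond orders sum to 4 (valence 4) → 0 H
  atom 5: C, bond orders sum to 3 (valence 4) → 1 H
  atom 6: C, bond orders sum to 3 (valence 4) → 1 H
  atom 7: C, bond orders sum to 4 (valence 4) → 0 H
  atom 8: S, bond orders sum to 1 (valence 2) → 1 H
  atom 9: C, bond orders sum to 4 (valence 4) → 0 H
  atom 10: C, bond orders sum to 4 (valence 4) → 0 H
  atom 11: O, bond orders sum to 2 (valence 2) → 0 H
  atom 12: O, bond orders sum to 1 (valence 2) → 1 H
  atom 13: C, bond orders sum to 4 (valence 4) → 0 H
  atom 14: C, bond orders sum to 4 (valence 4) → 0 H
  atom 15: O, bond orders sum to 2 (valence 2) → 0 H
  atom 16: O, bond orders sum to 1 (valence 2) → 1 H
Total hydrogens: 10.

10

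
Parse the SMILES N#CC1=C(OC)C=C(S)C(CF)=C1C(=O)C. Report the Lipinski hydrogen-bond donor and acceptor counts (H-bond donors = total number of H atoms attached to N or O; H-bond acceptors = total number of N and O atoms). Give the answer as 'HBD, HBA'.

Donors: find every N or O and count the H atoms it carries.
  atom 1 (N): bond orders sum to 3 → 0 H
  atom 5 (O): bond orders sum to 2 → 0 H
  atom 15 (O): bond orders sum to 2 → 0 H
Lipinski HBD = 0.
Acceptors: N atoms = 1, O atoms = 2 → HBA = 3.

0, 3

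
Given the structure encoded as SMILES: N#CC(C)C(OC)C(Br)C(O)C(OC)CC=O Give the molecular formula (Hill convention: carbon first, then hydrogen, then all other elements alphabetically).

Walk through each heavy atom and fill implicit hydrogens from standard valence (C 4, N 3, O 2, S 2, halogen 1):
  atom 1: N, bond orders sum to 3 (valence 3) → 0 H
  atom 2: C, bond orders sum to 4 (valence 4) → 0 H
  atom 3: C, bond orders sum to 3 (valence 4) → 1 H
  atom 4: C, bond orders sum to 1 (valence 4) → 3 H
  atom 5: C, bond orders sum to 3 (valence 4) → 1 H
  atom 6: O, bond orders sum to 2 (valence 2) → 0 H
  atom 7: C, bond orders sum to 1 (valence 4) → 3 H
  atom 8: C, bond orders sum to 3 (valence 4) → 1 H
  atom 9: Br (halogen, monovalent) → 0 H
  atom 10: C, bond orders sum to 3 (valence 4) → 1 H
  atom 11: O, bond orders sum to 1 (valence 2) → 1 H
  atom 12: C, bond orders sum to 3 (valence 4) → 1 H
  atom 13: O, bond orders sum to 2 (valence 2) → 0 H
  atom 14: C, bond orders sum to 1 (valence 4) → 3 H
  atom 15: C, bond orders sum to 2 (valence 4) → 2 H
  atom 16: C, bond orders sum to 3 (valence 4) → 1 H
  atom 17: O, bond orders sum to 2 (valence 2) → 0 H
Totals → C:11, H:18, Br:1, N:1, O:4.
In Hill order: C11H18BrNO4.

C11H18BrNO4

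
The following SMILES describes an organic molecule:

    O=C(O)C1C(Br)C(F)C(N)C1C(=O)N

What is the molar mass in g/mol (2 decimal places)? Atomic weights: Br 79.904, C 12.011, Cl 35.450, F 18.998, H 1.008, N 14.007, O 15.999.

First, the molecular formula is C7H10BrFN2O3 (counting implicit H from valence).
  Br: 1 × 79.904 = 79.904
  C: 7 × 12.011 = 84.077
  F: 1 × 18.998 = 18.998
  H: 10 × 1.008 = 10.080
  N: 2 × 14.007 = 28.014
  O: 3 × 15.999 = 47.997
Sum: 1×79.904 + 7×12.011 + 1×18.998 + 10×1.008 + 2×14.007 + 3×15.999 = 269.070 → 269.07 g/mol.

269.07 g/mol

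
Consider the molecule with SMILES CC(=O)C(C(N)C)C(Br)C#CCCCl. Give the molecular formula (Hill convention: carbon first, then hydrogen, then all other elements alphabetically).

Walk through each heavy atom and fill implicit hydrogens from standard valence (C 4, N 3, O 2, S 2, halogen 1):
  atom 1: C, bond orders sum to 1 (valence 4) → 3 H
  atom 2: C, bond orders sum to 4 (valence 4) → 0 H
  atom 3: O, bond orders sum to 2 (valence 2) → 0 H
  atom 4: C, bond orders sum to 3 (valence 4) → 1 H
  atom 5: C, bond orders sum to 3 (valence 4) → 1 H
  atom 6: N, bond orders sum to 1 (valence 3) → 2 H
  atom 7: C, bond orders sum to 1 (valence 4) → 3 H
  atom 8: C, bond orders sum to 3 (valence 4) → 1 H
  atom 9: Br (halogen, monovalent) → 0 H
  atom 10: C, bond orders sum to 4 (valence 4) → 0 H
  atom 11: C, bond orders sum to 4 (valence 4) → 0 H
  atom 12: C, bond orders sum to 2 (valence 4) → 2 H
  atom 13: C, bond orders sum to 2 (valence 4) → 2 H
  atom 14: Cl (halogen, monovalent) → 0 H
Totals → C:10, H:15, Br:1, Cl:1, N:1, O:1.

C10H15BrClNO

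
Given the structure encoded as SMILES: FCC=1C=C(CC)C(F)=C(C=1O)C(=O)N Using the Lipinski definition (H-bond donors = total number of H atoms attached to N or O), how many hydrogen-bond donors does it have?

Donors: find every N or O and count the H atoms it carries.
  atom 12 (O): bond orders sum to 1 → 1 H
  atom 14 (O): bond orders sum to 2 → 0 H
  atom 15 (N): bond orders sum to 1 → 2 H
Lipinski HBD = 3.

3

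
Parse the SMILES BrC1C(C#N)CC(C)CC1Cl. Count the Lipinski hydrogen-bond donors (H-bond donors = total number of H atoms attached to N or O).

0

Donors: find every N or O and count the H atoms it carries.
  atom 5 (N): bond orders sum to 3 → 0 H
Lipinski HBD = 0.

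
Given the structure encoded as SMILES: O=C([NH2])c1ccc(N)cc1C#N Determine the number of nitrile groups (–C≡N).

The nitrile motif appears at heavy-atom position 11 in the SMILES.
Other groups present: 1 amide, 1 primary amine.
Nitrile count: 1.

1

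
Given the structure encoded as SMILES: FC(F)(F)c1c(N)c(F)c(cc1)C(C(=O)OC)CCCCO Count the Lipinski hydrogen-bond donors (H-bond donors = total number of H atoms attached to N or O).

Donors: find every N or O and count the H atoms it carries.
  atom 7 (N): bond orders sum to 1 → 2 H
  atom 15 (O): bond orders sum to 2 → 0 H
  atom 16 (O): bond orders sum to 2 → 0 H
  atom 22 (O): bond orders sum to 1 → 1 H
Lipinski HBD = 3.

3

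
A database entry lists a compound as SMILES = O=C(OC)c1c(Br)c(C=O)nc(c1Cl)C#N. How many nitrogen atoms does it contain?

2

Scan the SMILES for N atoms (remember two-letter symbols like Cl and Br are single atoms).
Nitrogen count: 2.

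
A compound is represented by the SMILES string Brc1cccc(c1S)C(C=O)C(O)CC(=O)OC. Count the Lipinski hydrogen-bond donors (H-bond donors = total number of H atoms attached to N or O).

Donors: find every N or O and count the H atoms it carries.
  atom 11 (O): bond orders sum to 2 → 0 H
  atom 13 (O): bond orders sum to 1 → 1 H
  atom 16 (O): bond orders sum to 2 → 0 H
  atom 17 (O): bond orders sum to 2 → 0 H
Lipinski HBD = 1.

1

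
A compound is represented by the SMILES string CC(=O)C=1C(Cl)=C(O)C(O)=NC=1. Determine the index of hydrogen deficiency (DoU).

Molecular formula: C7H6ClNO3.
DoU = (2C + 2 + N − H − X) / 2, where X is the halogen count and O/S are ignored.
    = (2·7 + 2 + 1 − 6 − 1) / 2 = 10 / 2 = 5.

5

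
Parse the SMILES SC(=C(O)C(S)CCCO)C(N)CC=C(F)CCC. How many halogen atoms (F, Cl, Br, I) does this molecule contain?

1

Halogen atoms appear at heavy-atom position 16 (1×F).
Other groups present: 2 alkene, 2 hydroxyl, 1 primary amine, 2 thiol.
Halogen count: 1.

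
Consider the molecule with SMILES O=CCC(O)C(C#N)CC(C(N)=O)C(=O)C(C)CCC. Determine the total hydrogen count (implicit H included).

22

Walk through each heavy atom and fill implicit hydrogens from standard valence (C 4, N 3, O 2, S 2, halogen 1):
  atom 1: O, bond orders sum to 2 (valence 2) → 0 H
  atom 2: C, bond orders sum to 3 (valence 4) → 1 H
  atom 3: C, bond orders sum to 2 (valence 4) → 2 H
  atom 4: C, bond orders sum to 3 (valence 4) → 1 H
  atom 5: O, bond orders sum to 1 (valence 2) → 1 H
  atom 6: C, bond orders sum to 3 (valence 4) → 1 H
  atom 7: C, bond orders sum to 4 (valence 4) → 0 H
  atom 8: N, bond orders sum to 3 (valence 3) → 0 H
  atom 9: C, bond orders sum to 2 (valence 4) → 2 H
  atom 10: C, bond orders sum to 3 (valence 4) → 1 H
  atom 11: C, bond orders sum to 4 (valence 4) → 0 H
  atom 12: N, bond orders sum to 1 (valence 3) → 2 H
  atom 13: O, bond orders sum to 2 (valence 2) → 0 H
  atom 14: C, bond orders sum to 4 (valence 4) → 0 H
  atom 15: O, bond orders sum to 2 (valence 2) → 0 H
  atom 16: C, bond orders sum to 3 (valence 4) → 1 H
  atom 17: C, bond orders sum to 1 (valence 4) → 3 H
  atom 18: C, bond orders sum to 2 (valence 4) → 2 H
  atom 19: C, bond orders sum to 2 (valence 4) → 2 H
  atom 20: C, bond orders sum to 1 (valence 4) → 3 H
Total hydrogens: 22.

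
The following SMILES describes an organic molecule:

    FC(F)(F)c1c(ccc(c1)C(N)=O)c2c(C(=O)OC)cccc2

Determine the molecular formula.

C16H12F3NO3

Walk through each heavy atom and fill implicit hydrogens from standard valence (C 4, N 3, O 2, S 2, halogen 1); for lowercase aromatic atoms, an aromatic c carries 1 H when it has two neighbours and 0 H with three, and aromatic n carries 0 H:
  atom 1: F (halogen, monovalent) → 0 H
  atom 2: C, bond orders sum to 4 (valence 4) → 0 H
  atom 3: F (halogen, monovalent) → 0 H
  atom 4: F (halogen, monovalent) → 0 H
  atom 5: aromatic c, 3 neighbours → 0 H
  atom 6: aromatic c, 3 neighbours → 0 H
  atom 7: aromatic c, 2 neighbours → 1 H
  atom 8: aromatic c, 2 neighbours → 1 H
  atom 9: aromatic c, 3 neighbours → 0 H
  atom 10: aromatic c, 2 neighbours → 1 H
  atom 11: C, bond orders sum to 4 (valence 4) → 0 H
  atom 12: N, bond orders sum to 1 (valence 3) → 2 H
  atom 13: O, bond orders sum to 2 (valence 2) → 0 H
  atom 14: aromatic c, 3 neighbours → 0 H
  atom 15: aromatic c, 3 neighbours → 0 H
  atom 16: C, bond orders sum to 4 (valence 4) → 0 H
  atom 17: O, bond orders sum to 2 (valence 2) → 0 H
  atom 18: O, bond orders sum to 2 (valence 2) → 0 H
  atom 19: C, bond orders sum to 1 (valence 4) → 3 H
  atom 20: aromatic c, 2 neighbours → 1 H
  atom 21: aromatic c, 2 neighbours → 1 H
  atom 22: aromatic c, 2 neighbours → 1 H
  atom 23: aromatic c, 2 neighbours → 1 H
Totals → C:16, H:12, F:3, N:1, O:3.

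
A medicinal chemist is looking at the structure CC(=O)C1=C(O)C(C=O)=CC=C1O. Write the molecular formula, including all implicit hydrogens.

Walk through each heavy atom and fill implicit hydrogens from standard valence (C 4, N 3, O 2, S 2, halogen 1):
  atom 1: C, bond orders sum to 1 (valence 4) → 3 H
  atom 2: C, bond orders sum to 4 (valence 4) → 0 H
  atom 3: O, bond orders sum to 2 (valence 2) → 0 H
  atom 4: C, bond orders sum to 4 (valence 4) → 0 H
  atom 5: C, bond orders sum to 4 (valence 4) → 0 H
  atom 6: O, bond orders sum to 1 (valence 2) → 1 H
  atom 7: C, bond orders sum to 4 (valence 4) → 0 H
  atom 8: C, bond orders sum to 3 (valence 4) → 1 H
  atom 9: O, bond orders sum to 2 (valence 2) → 0 H
  atom 10: C, bond orders sum to 3 (valence 4) → 1 H
  atom 11: C, bond orders sum to 3 (valence 4) → 1 H
  atom 12: C, bond orders sum to 4 (valence 4) → 0 H
  atom 13: O, bond orders sum to 1 (valence 2) → 1 H
Totals → C:9, H:8, O:4.
In Hill order: C9H8O4.

C9H8O4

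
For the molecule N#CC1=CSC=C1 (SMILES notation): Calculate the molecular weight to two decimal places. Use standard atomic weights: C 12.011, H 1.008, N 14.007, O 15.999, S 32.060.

109.15 g/mol

First, the molecular formula is C5H3NS (counting implicit H from valence).
  C: 5 × 12.011 = 60.055
  H: 3 × 1.008 = 3.024
  N: 1 × 14.007 = 14.007
  S: 1 × 32.060 = 32.060
Sum: 5×12.011 + 3×1.008 + 1×14.007 + 1×32.060 = 109.146 → 109.15 g/mol.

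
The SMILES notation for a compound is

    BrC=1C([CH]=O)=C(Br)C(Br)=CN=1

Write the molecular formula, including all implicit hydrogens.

Walk through each heavy atom and fill implicit hydrogens from standard valence (C 4, N 3, O 2, S 2, halogen 1):
  atom 1: Br (halogen, monovalent) → 0 H
  atom 2: C, bond orders sum to 4 (valence 4) → 0 H
  atom 3: C, bond orders sum to 4 (valence 4) → 0 H
  atom 4: C with explicit H count 1
  atom 5: O, bond orders sum to 2 (valence 2) → 0 H
  atom 6: C, bond orders sum to 4 (valence 4) → 0 H
  atom 7: Br (halogen, monovalent) → 0 H
  atom 8: C, bond orders sum to 4 (valence 4) → 0 H
  atom 9: Br (halogen, monovalent) → 0 H
  atom 10: C, bond orders sum to 3 (valence 4) → 1 H
  atom 11: N, bond orders sum to 3 (valence 3) → 0 H
Totals → C:6, H:2, Br:3, N:1, O:1.
In Hill order: C6H2Br3NO.

C6H2Br3NO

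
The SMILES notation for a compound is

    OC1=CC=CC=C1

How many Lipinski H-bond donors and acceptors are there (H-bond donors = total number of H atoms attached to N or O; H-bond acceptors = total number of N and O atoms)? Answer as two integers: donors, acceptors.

1, 1

Donors: find every N or O and count the H atoms it carries.
  atom 1 (O): bond orders sum to 1 → 1 H
Lipinski HBD = 1.
Acceptors: N atoms = 0, O atoms = 1 → HBA = 1.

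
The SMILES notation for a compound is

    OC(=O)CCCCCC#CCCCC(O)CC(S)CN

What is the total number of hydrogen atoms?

Walk through each heavy atom and fill implicit hydrogens from standard valence (C 4, N 3, O 2, S 2, halogen 1):
  atom 1: O, bond orders sum to 1 (valence 2) → 1 H
  atom 2: C, bond orders sum to 4 (valence 4) → 0 H
  atom 3: O, bond orders sum to 2 (valence 2) → 0 H
  atom 4: C, bond orders sum to 2 (valence 4) → 2 H
  atom 5: C, bond orders sum to 2 (valence 4) → 2 H
  atom 6: C, bond orders sum to 2 (valence 4) → 2 H
  atom 7: C, bond orders sum to 2 (valence 4) → 2 H
  atom 8: C, bond orders sum to 2 (valence 4) → 2 H
  atom 9: C, bond orders sum to 4 (valence 4) → 0 H
  atom 10: C, bond orders sum to 4 (valence 4) → 0 H
  atom 11: C, bond orders sum to 2 (valence 4) → 2 H
  atom 12: C, bond orders sum to 2 (valence 4) → 2 H
  atom 13: C, bond orders sum to 2 (valence 4) → 2 H
  atom 14: C, bond orders sum to 3 (valence 4) → 1 H
  atom 15: O, bond orders sum to 1 (valence 2) → 1 H
  atom 16: C, bond orders sum to 2 (valence 4) → 2 H
  atom 17: C, bond orders sum to 3 (valence 4) → 1 H
  atom 18: S, bond orders sum to 1 (valence 2) → 1 H
  atom 19: C, bond orders sum to 2 (valence 4) → 2 H
  atom 20: N, bond orders sum to 1 (valence 3) → 2 H
Total hydrogens: 27.

27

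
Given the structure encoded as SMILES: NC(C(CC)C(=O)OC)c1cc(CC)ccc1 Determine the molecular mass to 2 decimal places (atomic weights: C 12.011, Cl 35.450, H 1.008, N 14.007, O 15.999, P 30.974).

235.33 g/mol

First, the molecular formula is C14H21NO2 (counting implicit H from valence).
  C: 14 × 12.011 = 168.154
  H: 21 × 1.008 = 21.168
  N: 1 × 14.007 = 14.007
  O: 2 × 15.999 = 31.998
Sum: 14×12.011 + 21×1.008 + 1×14.007 + 2×15.999 = 235.327 → 235.33 g/mol.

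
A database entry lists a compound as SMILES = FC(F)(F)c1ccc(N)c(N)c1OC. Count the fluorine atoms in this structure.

3

Scan the SMILES for F atoms (remember two-letter symbols like Cl and Br are single atoms).
Fluorine count: 3.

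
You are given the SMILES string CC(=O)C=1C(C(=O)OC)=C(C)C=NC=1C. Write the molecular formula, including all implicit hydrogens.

C11H13NO3

Walk through each heavy atom and fill implicit hydrogens from standard valence (C 4, N 3, O 2, S 2, halogen 1):
  atom 1: C, bond orders sum to 1 (valence 4) → 3 H
  atom 2: C, bond orders sum to 4 (valence 4) → 0 H
  atom 3: O, bond orders sum to 2 (valence 2) → 0 H
  atom 4: C, bond orders sum to 4 (valence 4) → 0 H
  atom 5: C, bond orders sum to 4 (valence 4) → 0 H
  atom 6: C, bond orders sum to 4 (valence 4) → 0 H
  atom 7: O, bond orders sum to 2 (valence 2) → 0 H
  atom 8: O, bond orders sum to 2 (valence 2) → 0 H
  atom 9: C, bond orders sum to 1 (valence 4) → 3 H
  atom 10: C, bond orders sum to 4 (valence 4) → 0 H
  atom 11: C, bond orders sum to 1 (valence 4) → 3 H
  atom 12: C, bond orders sum to 3 (valence 4) → 1 H
  atom 13: N, bond orders sum to 3 (valence 3) → 0 H
  atom 14: C, bond orders sum to 4 (valence 4) → 0 H
  atom 15: C, bond orders sum to 1 (valence 4) → 3 H
Totals → C:11, H:13, N:1, O:3.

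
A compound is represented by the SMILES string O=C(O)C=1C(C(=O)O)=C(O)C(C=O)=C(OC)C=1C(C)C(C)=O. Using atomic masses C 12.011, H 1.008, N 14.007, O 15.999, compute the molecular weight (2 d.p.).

310.26 g/mol

First, the molecular formula is C14H14O8 (counting implicit H from valence).
  C: 14 × 12.011 = 168.154
  H: 14 × 1.008 = 14.112
  O: 8 × 15.999 = 127.992
Sum: 14×12.011 + 14×1.008 + 8×15.999 = 310.258 → 310.26 g/mol.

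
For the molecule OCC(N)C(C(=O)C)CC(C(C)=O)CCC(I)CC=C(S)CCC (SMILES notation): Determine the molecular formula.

Walk through each heavy atom and fill implicit hydrogens from standard valence (C 4, N 3, O 2, S 2, halogen 1):
  atom 1: O, bond orders sum to 1 (valence 2) → 1 H
  atom 2: C, bond orders sum to 2 (valence 4) → 2 H
  atom 3: C, bond orders sum to 3 (valence 4) → 1 H
  atom 4: N, bond orders sum to 1 (valence 3) → 2 H
  atom 5: C, bond orders sum to 3 (valence 4) → 1 H
  atom 6: C, bond orders sum to 4 (valence 4) → 0 H
  atom 7: O, bond orders sum to 2 (valence 2) → 0 H
  atom 8: C, bond orders sum to 1 (valence 4) → 3 H
  atom 9: C, bond orders sum to 2 (valence 4) → 2 H
  atom 10: C, bond orders sum to 3 (valence 4) → 1 H
  atom 11: C, bond orders sum to 4 (valence 4) → 0 H
  atom 12: C, bond orders sum to 1 (valence 4) → 3 H
  atom 13: O, bond orders sum to 2 (valence 2) → 0 H
  atom 14: C, bond orders sum to 2 (valence 4) → 2 H
  atom 15: C, bond orders sum to 2 (valence 4) → 2 H
  atom 16: C, bond orders sum to 3 (valence 4) → 1 H
  atom 17: I (halogen, monovalent) → 0 H
  atom 18: C, bond orders sum to 2 (valence 4) → 2 H
  atom 19: C, bond orders sum to 3 (valence 4) → 1 H
  atom 20: C, bond orders sum to 4 (valence 4) → 0 H
  atom 21: S, bond orders sum to 1 (valence 2) → 1 H
  atom 22: C, bond orders sum to 2 (valence 4) → 2 H
  atom 23: C, bond orders sum to 2 (valence 4) → 2 H
  atom 24: C, bond orders sum to 1 (valence 4) → 3 H
Totals → C:18, H:32, I:1, N:1, O:3, S:1.
In Hill order: C18H32INO3S.

C18H32INO3S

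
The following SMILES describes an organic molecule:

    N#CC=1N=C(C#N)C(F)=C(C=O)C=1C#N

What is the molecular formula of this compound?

Walk through each heavy atom and fill implicit hydrogens from standard valence (C 4, N 3, O 2, S 2, halogen 1):
  atom 1: N, bond orders sum to 3 (valence 3) → 0 H
  atom 2: C, bond orders sum to 4 (valence 4) → 0 H
  atom 3: C, bond orders sum to 4 (valence 4) → 0 H
  atom 4: N, bond orders sum to 3 (valence 3) → 0 H
  atom 5: C, bond orders sum to 4 (valence 4) → 0 H
  atom 6: C, bond orders sum to 4 (valence 4) → 0 H
  atom 7: N, bond orders sum to 3 (valence 3) → 0 H
  atom 8: C, bond orders sum to 4 (valence 4) → 0 H
  atom 9: F (halogen, monovalent) → 0 H
  atom 10: C, bond orders sum to 4 (valence 4) → 0 H
  atom 11: C, bond orders sum to 3 (valence 4) → 1 H
  atom 12: O, bond orders sum to 2 (valence 2) → 0 H
  atom 13: C, bond orders sum to 4 (valence 4) → 0 H
  atom 14: C, bond orders sum to 4 (valence 4) → 0 H
  atom 15: N, bond orders sum to 3 (valence 3) → 0 H
Totals → C:9, H:1, F:1, N:4, O:1.

C9HFN4O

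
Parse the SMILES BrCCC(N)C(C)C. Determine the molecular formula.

C6H14BrN

Walk through each heavy atom and fill implicit hydrogens from standard valence (C 4, N 3, O 2, S 2, halogen 1):
  atom 1: Br (halogen, monovalent) → 0 H
  atom 2: C, bond orders sum to 2 (valence 4) → 2 H
  atom 3: C, bond orders sum to 2 (valence 4) → 2 H
  atom 4: C, bond orders sum to 3 (valence 4) → 1 H
  atom 5: N, bond orders sum to 1 (valence 3) → 2 H
  atom 6: C, bond orders sum to 3 (valence 4) → 1 H
  atom 7: C, bond orders sum to 1 (valence 4) → 3 H
  atom 8: C, bond orders sum to 1 (valence 4) → 3 H
Totals → C:6, H:14, Br:1, N:1.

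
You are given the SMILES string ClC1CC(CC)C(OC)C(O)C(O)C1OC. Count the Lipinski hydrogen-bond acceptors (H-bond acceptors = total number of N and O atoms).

4

N atoms: 0; O atoms: 4.
Lipinski HBA = 0 + 4 = 4.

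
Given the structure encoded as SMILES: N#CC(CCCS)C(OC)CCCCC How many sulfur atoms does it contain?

Scan the SMILES for S atoms (remember two-letter symbols like Cl and Br are single atoms).
Sulfur count: 1.

1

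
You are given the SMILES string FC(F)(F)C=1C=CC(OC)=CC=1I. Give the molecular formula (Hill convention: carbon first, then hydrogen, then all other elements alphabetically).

Walk through each heavy atom and fill implicit hydrogens from standard valence (C 4, N 3, O 2, S 2, halogen 1):
  atom 1: F (halogen, monovalent) → 0 H
  atom 2: C, bond orders sum to 4 (valence 4) → 0 H
  atom 3: F (halogen, monovalent) → 0 H
  atom 4: F (halogen, monovalent) → 0 H
  atom 5: C, bond orders sum to 4 (valence 4) → 0 H
  atom 6: C, bond orders sum to 3 (valence 4) → 1 H
  atom 7: C, bond orders sum to 3 (valence 4) → 1 H
  atom 8: C, bond orders sum to 4 (valence 4) → 0 H
  atom 9: O, bond orders sum to 2 (valence 2) → 0 H
  atom 10: C, bond orders sum to 1 (valence 4) → 3 H
  atom 11: C, bond orders sum to 3 (valence 4) → 1 H
  atom 12: C, bond orders sum to 4 (valence 4) → 0 H
  atom 13: I (halogen, monovalent) → 0 H
Totals → C:8, H:6, F:3, I:1, O:1.
In Hill order: C8H6F3IO.

C8H6F3IO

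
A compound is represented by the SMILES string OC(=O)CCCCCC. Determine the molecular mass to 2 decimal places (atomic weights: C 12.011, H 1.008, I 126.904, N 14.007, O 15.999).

First, the molecular formula is C7H14O2 (counting implicit H from valence).
  C: 7 × 12.011 = 84.077
  H: 14 × 1.008 = 14.112
  O: 2 × 15.999 = 31.998
Sum: 7×12.011 + 14×1.008 + 2×15.999 = 130.187 → 130.19 g/mol.

130.19 g/mol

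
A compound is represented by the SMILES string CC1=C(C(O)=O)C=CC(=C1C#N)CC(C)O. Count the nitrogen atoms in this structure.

Scan the SMILES for N atoms (remember two-letter symbols like Cl and Br are single atoms).
Nitrogen count: 1.

1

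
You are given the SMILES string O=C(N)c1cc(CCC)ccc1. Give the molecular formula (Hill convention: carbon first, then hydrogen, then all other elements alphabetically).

Walk through each heavy atom and fill implicit hydrogens from standard valence (C 4, N 3, O 2, S 2, halogen 1); for lowercase aromatic atoms, an aromatic c carries 1 H when it has two neighbours and 0 H with three, and aromatic n carries 0 H:
  atom 1: O, bond orders sum to 2 (valence 2) → 0 H
  atom 2: C, bond orders sum to 4 (valence 4) → 0 H
  atom 3: N, bond orders sum to 1 (valence 3) → 2 H
  atom 4: aromatic c, 3 neighbours → 0 H
  atom 5: aromatic c, 2 neighbours → 1 H
  atom 6: aromatic c, 3 neighbours → 0 H
  atom 7: C, bond orders sum to 2 (valence 4) → 2 H
  atom 8: C, bond orders sum to 2 (valence 4) → 2 H
  atom 9: C, bond orders sum to 1 (valence 4) → 3 H
  atom 10: aromatic c, 2 neighbours → 1 H
  atom 11: aromatic c, 2 neighbours → 1 H
  atom 12: aromatic c, 2 neighbours → 1 H
Totals → C:10, H:13, N:1, O:1.
In Hill order: C10H13NO.

C10H13NO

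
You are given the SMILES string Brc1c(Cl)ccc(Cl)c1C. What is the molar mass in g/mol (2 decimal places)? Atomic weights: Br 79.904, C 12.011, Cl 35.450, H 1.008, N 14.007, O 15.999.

239.92 g/mol

First, the molecular formula is C7H5BrCl2 (counting implicit H from valence).
  Br: 1 × 79.904 = 79.904
  C: 7 × 12.011 = 84.077
  Cl: 2 × 35.450 = 70.900
  H: 5 × 1.008 = 5.040
Sum: 1×79.904 + 7×12.011 + 2×35.450 + 5×1.008 = 239.921 → 239.92 g/mol.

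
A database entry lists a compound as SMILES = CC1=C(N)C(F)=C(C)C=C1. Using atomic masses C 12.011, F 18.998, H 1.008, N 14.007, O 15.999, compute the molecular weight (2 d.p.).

First, the molecular formula is C8H10FN (counting implicit H from valence).
  C: 8 × 12.011 = 96.088
  F: 1 × 18.998 = 18.998
  H: 10 × 1.008 = 10.080
  N: 1 × 14.007 = 14.007
Sum: 8×12.011 + 1×18.998 + 10×1.008 + 1×14.007 = 139.173 → 139.17 g/mol.

139.17 g/mol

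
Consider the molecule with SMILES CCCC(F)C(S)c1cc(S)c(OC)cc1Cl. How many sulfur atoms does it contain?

2

Scan the SMILES for S atoms (remember two-letter symbols like Cl and Br are single atoms).
Sulfur count: 2.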